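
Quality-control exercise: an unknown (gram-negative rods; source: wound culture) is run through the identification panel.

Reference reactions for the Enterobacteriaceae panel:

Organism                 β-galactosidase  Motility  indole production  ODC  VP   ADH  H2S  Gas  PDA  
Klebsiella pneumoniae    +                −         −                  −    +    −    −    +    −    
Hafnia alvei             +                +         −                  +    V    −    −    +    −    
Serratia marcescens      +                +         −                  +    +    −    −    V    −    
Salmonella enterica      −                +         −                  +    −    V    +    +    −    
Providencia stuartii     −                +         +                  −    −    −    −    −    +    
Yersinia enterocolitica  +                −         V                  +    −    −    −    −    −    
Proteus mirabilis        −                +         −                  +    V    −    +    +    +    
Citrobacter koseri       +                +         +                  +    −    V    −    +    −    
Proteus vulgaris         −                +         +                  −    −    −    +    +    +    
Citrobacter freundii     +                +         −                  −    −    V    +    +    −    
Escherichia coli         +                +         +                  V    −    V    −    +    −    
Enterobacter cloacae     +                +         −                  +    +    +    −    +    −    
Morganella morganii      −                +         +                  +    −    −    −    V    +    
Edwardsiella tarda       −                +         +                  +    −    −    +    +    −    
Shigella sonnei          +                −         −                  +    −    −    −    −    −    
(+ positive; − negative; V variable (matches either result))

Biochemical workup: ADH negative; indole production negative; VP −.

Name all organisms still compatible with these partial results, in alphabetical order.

Citrobacter freundii, Hafnia alvei, Proteus mirabilis, Salmonella enterica, Shigella sonnei, Yersinia enterocolitica

indole production −: excludes 6 organisms — 9 left.
VP −: excludes Klebsiella pneumoniae, Serratia marcescens, Enterobacter cloacae — 6 left.
ADH −: all 6 remaining candidates are consistent.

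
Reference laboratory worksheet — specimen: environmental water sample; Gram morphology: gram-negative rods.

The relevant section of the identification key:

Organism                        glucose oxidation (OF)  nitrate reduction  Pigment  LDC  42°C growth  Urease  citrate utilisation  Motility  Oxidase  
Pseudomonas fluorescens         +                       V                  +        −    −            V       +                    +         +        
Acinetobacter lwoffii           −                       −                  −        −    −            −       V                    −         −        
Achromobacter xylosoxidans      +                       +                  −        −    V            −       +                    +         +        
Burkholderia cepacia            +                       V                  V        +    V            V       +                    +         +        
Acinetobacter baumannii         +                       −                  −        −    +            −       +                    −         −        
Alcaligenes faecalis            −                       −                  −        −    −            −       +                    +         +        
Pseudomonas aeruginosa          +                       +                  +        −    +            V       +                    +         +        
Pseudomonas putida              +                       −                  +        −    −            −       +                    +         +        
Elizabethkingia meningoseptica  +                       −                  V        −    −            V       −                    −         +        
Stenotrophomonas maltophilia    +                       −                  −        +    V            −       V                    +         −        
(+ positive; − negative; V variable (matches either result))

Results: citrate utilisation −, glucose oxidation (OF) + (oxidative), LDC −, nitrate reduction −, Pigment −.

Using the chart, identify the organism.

Elizabethkingia meningoseptica

LDC −: excludes Burkholderia cepacia, Stenotrophomonas maltophilia — 8 left.
nitrate reduction −: excludes Achromobacter xylosoxidans, Pseudomonas aeruginosa — 6 left.
Pigment −: excludes Pseudomonas fluorescens, Pseudomonas putida — 4 left.
citrate utilisation −: excludes Acinetobacter baumannii, Alcaligenes faecalis — 2 left.
glucose oxidation (OF) +: excludes Acinetobacter lwoffii — 1 left.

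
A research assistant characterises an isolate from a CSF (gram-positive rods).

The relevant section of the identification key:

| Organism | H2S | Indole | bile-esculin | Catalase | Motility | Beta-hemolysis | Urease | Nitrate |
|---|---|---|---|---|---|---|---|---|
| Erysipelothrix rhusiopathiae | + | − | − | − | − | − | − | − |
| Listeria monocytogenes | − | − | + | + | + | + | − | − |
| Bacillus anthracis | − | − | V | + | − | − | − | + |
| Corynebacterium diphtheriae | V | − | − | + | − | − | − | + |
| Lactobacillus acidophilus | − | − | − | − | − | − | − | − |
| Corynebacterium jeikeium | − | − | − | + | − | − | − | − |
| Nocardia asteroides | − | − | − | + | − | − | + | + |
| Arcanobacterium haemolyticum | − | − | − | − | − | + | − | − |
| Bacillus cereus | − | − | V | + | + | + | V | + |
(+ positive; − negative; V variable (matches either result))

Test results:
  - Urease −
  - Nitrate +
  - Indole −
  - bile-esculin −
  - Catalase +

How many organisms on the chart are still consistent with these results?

3

bile-esculin −: excludes Listeria monocytogenes — 8 left.
Catalase +: excludes Erysipelothrix rhusiopathiae, Lactobacillus acidophilus, Arcanobacterium haemolyticum — 5 left.
Nitrate +: excludes Corynebacterium jeikeium — 4 left.
Indole −: all 4 remaining candidates are consistent.
Urease −: excludes Nocardia asteroides — 3 left.
Still consistent: Bacillus anthracis, Bacillus cereus, Corynebacterium diphtheriae.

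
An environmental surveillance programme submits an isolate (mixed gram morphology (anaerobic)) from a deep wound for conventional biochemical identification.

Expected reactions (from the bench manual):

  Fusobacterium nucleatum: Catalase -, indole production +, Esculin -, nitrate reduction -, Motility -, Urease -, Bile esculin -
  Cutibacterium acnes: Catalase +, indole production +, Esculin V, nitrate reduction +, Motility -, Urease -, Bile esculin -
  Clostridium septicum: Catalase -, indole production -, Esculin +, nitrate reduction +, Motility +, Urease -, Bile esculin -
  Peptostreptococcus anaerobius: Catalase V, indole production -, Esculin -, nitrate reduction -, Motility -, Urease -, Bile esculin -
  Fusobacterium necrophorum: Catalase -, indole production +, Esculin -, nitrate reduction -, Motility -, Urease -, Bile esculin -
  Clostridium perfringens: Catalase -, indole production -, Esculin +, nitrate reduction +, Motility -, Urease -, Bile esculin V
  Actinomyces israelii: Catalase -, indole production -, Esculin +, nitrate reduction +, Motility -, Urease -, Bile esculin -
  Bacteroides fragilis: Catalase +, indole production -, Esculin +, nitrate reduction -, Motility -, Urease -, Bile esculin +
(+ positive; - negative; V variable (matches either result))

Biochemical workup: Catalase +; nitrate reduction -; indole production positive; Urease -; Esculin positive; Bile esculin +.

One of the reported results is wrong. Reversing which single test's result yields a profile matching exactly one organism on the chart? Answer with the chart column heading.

indole production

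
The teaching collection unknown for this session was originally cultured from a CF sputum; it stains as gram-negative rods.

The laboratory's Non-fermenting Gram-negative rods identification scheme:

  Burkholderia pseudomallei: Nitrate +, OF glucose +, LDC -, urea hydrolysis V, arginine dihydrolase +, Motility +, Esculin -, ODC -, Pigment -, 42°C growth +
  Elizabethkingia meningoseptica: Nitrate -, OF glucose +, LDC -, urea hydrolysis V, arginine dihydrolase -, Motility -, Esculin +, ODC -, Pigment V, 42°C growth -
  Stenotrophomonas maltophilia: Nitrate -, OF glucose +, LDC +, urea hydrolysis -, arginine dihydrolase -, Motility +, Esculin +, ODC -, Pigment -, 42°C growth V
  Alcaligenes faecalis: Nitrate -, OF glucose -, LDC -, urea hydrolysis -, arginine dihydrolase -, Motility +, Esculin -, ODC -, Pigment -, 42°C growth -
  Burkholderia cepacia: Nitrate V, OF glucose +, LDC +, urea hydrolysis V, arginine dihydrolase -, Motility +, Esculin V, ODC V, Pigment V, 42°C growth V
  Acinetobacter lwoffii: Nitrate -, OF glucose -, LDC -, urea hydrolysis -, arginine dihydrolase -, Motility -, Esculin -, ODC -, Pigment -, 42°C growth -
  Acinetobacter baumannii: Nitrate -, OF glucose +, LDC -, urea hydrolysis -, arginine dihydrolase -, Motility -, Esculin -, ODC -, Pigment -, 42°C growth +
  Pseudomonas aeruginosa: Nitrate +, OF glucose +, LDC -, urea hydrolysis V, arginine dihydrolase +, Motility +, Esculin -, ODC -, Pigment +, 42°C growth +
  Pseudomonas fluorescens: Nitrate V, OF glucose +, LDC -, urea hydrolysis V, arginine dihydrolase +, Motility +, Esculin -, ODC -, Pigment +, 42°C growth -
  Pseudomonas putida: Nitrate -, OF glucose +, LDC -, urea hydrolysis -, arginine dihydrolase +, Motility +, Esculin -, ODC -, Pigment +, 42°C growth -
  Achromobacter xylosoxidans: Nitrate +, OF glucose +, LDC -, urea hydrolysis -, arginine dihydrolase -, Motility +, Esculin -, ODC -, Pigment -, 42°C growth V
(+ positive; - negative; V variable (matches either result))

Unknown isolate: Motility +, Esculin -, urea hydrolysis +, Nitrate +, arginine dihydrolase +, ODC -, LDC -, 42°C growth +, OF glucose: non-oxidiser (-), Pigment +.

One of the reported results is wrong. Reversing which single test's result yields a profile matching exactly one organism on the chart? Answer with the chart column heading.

OF glucose

As reported, no row in the chart matches all 10 reactions.
Reversing Motility → still no organism matches.
Reversing LDC → still no organism matches.
Reversing Esculin → still no organism matches.
Reversing arginine dihydrolase → still no organism matches.
Reversing urea hydrolysis → still no organism matches.
Reversing ODC → still no organism matches.
Reversing OF glucose (to +) → unique match: Pseudomonas aeruginosa.
Reversing 42°C growth → still no organism matches.
Reversing Nitrate → still no organism matches.
Reversing Pigment → still no organism matches.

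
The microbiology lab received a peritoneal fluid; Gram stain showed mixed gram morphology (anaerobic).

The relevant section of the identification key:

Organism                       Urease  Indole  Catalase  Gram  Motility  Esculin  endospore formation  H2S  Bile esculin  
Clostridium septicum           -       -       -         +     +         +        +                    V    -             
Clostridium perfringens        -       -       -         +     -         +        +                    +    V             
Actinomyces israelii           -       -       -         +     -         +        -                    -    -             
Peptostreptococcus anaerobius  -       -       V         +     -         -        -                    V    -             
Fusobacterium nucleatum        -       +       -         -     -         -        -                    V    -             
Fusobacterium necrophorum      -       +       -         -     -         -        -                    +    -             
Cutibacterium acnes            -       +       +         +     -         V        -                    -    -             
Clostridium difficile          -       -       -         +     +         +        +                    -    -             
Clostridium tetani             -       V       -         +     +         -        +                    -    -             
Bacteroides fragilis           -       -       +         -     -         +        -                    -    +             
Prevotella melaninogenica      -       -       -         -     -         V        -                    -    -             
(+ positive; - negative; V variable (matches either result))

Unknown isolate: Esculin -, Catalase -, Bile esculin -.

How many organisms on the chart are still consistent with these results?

5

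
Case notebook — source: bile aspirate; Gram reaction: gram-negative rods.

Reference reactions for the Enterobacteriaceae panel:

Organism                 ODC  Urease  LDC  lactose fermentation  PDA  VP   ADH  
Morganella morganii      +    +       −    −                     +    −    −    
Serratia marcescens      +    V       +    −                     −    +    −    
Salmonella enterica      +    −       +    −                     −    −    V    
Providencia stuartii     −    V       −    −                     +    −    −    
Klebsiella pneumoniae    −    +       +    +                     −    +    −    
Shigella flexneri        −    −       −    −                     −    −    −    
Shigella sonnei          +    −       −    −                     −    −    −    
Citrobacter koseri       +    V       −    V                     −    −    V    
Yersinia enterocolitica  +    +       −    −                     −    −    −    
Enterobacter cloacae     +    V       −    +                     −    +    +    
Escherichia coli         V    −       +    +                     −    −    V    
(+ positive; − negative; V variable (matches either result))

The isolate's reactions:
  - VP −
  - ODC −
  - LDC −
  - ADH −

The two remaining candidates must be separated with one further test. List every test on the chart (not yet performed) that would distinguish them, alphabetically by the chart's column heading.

VP −: excludes Serratia marcescens, Klebsiella pneumoniae, Enterobacter cloacae — 8 left.
ADH −: all 8 remaining candidates are consistent.
LDC −: excludes Salmonella enterica, Escherichia coli — 6 left.
ODC −: excludes Morganella morganii, Shigella sonnei, Citrobacter koseri, Yersinia enterocolitica — 2 left.
Two candidates remain: Providencia stuartii and Shigella flexneri.
  Urease: V vs − — variable for at least one, does not separate.
  lactose fermentation: − vs − — same for both, does not separate.
  PDA: Providencia stuartii +, Shigella flexneri − — discriminates.

PDA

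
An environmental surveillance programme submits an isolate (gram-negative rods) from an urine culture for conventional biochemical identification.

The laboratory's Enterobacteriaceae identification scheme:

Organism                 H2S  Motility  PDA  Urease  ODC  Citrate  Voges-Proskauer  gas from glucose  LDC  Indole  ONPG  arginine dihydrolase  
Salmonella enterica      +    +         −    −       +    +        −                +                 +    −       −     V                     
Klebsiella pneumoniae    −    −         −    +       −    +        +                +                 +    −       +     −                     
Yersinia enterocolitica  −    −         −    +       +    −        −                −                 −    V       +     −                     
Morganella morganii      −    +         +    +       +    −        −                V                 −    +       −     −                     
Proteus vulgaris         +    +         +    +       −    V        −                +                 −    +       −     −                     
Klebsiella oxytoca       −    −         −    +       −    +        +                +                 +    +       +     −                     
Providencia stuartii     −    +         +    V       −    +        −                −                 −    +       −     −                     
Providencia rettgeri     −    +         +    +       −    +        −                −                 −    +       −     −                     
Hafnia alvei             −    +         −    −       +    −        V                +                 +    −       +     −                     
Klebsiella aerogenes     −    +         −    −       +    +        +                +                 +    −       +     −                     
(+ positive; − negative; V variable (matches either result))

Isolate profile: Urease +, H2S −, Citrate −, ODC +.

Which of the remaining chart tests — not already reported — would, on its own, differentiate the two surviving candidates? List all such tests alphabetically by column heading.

Motility, ONPG, PDA

ODC +: excludes 5 organisms — 5 left.
Citrate −: excludes Salmonella enterica, Klebsiella aerogenes — 3 left.
H2S −: all 3 remaining candidates are consistent.
Urease +: excludes Hafnia alvei — 2 left.
Two candidates remain: Morganella morganii and Yersinia enterocolitica.
  Motility: Morganella morganii +, Yersinia enterocolitica − — discriminates.
  PDA: Morganella morganii +, Yersinia enterocolitica − — discriminates.
  Voges-Proskauer: − vs − — same for both, does not separate.
  gas from glucose: V vs − — variable for at least one, does not separate.
  LDC: − vs − — same for both, does not separate.
  Indole: + vs V — variable for at least one, does not separate.
  ONPG: Morganella morganii −, Yersinia enterocolitica + — discriminates.
  arginine dihydrolase: − vs − — same for both, does not separate.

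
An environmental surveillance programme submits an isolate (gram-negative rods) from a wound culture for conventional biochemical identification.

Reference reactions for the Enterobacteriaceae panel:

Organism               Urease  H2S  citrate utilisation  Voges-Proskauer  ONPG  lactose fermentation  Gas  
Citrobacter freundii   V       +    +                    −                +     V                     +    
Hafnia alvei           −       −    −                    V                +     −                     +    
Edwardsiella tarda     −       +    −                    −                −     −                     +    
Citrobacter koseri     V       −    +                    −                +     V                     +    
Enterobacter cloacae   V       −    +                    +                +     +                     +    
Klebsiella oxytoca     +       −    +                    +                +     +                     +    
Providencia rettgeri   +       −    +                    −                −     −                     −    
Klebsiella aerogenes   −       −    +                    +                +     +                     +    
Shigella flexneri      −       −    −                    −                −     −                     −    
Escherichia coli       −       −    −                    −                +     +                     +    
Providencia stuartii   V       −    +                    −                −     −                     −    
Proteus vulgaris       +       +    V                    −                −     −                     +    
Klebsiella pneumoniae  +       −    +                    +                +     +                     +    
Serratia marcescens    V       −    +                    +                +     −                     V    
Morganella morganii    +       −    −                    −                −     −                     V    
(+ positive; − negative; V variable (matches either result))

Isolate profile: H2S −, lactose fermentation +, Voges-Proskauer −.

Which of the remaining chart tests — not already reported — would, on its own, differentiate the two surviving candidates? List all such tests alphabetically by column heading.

citrate utilisation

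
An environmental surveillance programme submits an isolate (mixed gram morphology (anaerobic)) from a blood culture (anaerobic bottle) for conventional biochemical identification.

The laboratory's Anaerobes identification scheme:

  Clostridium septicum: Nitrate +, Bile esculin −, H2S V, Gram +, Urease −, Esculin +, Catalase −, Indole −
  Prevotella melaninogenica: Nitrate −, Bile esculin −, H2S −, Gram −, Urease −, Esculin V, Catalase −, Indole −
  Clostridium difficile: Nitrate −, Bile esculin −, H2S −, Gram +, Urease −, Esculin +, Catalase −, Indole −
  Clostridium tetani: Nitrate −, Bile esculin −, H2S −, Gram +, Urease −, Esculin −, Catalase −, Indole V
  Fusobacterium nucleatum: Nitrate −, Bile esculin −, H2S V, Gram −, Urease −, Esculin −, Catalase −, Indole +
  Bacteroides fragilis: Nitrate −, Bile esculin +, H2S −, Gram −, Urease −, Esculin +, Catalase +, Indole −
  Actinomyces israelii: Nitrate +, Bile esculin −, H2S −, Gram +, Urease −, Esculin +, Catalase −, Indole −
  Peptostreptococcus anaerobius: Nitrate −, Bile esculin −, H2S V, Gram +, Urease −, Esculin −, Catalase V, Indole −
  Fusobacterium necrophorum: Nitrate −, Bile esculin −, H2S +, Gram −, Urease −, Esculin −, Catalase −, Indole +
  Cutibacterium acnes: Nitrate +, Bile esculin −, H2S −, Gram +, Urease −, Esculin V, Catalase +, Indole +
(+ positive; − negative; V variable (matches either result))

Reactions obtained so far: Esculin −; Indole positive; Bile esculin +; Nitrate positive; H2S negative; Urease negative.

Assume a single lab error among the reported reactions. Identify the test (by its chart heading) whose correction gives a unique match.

Bile esculin

As reported, no row in the chart matches all 6 reactions.
Reversing Nitrate → still no organism matches.
Reversing Bile esculin (to −) → unique match: Cutibacterium acnes.
Reversing Esculin → still no organism matches.
Reversing Urease → still no organism matches.
Reversing Indole → still no organism matches.
Reversing H2S → still no organism matches.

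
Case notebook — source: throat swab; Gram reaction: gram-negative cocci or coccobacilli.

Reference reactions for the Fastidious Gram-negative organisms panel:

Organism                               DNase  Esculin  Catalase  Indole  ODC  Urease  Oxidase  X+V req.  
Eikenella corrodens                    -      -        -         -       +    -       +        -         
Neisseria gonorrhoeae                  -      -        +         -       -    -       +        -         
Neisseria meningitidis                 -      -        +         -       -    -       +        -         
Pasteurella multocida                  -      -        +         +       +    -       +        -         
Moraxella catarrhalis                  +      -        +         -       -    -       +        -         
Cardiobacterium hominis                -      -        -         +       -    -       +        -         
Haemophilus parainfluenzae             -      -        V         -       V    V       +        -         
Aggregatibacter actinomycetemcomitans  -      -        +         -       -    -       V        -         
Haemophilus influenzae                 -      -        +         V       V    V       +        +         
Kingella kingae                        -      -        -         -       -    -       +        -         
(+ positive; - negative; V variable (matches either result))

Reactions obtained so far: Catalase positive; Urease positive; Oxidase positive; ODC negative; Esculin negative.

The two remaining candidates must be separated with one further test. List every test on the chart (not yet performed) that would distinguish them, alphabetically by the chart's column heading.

ODC -: excludes Eikenella corrodens, Pasteurella multocida — 8 left.
Esculin -: all 8 remaining candidates are consistent.
Oxidase +: all 8 remaining candidates are consistent.
Catalase +: excludes Cardiobacterium hominis, Kingella kingae — 6 left.
Urease +: excludes Neisseria gonorrhoeae, Neisseria meningitidis, Moraxella catarrhalis, Aggregatibacter actinomycetemcomitans — 2 left.
Two candidates remain: Haemophilus influenzae and Haemophilus parainfluenzae.
  DNase: - vs - — same for both, does not separate.
  Indole: V vs - — variable for at least one, does not separate.
  X+V req.: Haemophilus influenzae +, Haemophilus parainfluenzae - — discriminates.

X+V req.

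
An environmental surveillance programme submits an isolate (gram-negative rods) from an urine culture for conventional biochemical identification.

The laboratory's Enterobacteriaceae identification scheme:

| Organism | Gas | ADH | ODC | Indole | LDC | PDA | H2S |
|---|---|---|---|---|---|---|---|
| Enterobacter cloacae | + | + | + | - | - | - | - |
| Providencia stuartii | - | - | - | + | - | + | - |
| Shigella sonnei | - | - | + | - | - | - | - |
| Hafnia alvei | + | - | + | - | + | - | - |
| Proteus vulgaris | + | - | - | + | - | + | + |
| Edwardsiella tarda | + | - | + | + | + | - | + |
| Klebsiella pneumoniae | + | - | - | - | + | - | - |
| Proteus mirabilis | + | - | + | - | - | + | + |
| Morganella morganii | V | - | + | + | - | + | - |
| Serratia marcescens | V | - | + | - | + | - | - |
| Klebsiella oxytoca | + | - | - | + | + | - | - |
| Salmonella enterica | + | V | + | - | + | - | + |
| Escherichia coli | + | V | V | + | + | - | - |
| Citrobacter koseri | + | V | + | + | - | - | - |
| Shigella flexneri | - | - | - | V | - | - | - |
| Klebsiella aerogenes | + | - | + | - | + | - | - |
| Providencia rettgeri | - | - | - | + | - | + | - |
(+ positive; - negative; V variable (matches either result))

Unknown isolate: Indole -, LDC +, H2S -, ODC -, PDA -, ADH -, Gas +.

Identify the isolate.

Klebsiella pneumoniae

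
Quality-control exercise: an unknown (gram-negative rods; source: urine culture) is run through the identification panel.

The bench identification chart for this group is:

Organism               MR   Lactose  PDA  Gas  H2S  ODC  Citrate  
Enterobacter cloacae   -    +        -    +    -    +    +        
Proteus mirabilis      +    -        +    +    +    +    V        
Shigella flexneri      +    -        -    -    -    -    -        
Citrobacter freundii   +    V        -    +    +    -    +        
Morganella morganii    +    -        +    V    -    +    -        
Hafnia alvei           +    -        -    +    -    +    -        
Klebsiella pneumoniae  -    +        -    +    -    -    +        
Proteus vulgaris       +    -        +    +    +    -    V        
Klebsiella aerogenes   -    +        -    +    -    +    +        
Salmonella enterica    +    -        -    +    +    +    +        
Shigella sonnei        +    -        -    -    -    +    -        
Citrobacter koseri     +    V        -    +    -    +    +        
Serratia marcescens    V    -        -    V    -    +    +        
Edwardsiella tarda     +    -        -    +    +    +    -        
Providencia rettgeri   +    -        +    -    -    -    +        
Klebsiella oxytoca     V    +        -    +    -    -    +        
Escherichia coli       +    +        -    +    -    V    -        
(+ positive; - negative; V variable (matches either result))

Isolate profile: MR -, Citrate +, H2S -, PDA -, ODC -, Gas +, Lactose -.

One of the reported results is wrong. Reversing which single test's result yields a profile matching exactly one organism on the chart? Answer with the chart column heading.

As reported, no row in the chart matches all 7 reactions.
Reversing Lactose → 2 organisms match (not unique).
Reversing PDA → still no organism matches.
Reversing Gas → still no organism matches.
Reversing H2S → still no organism matches.
Reversing MR → still no organism matches.
Reversing Citrate → still no organism matches.
Reversing ODC (to +) → unique match: Serratia marcescens.

ODC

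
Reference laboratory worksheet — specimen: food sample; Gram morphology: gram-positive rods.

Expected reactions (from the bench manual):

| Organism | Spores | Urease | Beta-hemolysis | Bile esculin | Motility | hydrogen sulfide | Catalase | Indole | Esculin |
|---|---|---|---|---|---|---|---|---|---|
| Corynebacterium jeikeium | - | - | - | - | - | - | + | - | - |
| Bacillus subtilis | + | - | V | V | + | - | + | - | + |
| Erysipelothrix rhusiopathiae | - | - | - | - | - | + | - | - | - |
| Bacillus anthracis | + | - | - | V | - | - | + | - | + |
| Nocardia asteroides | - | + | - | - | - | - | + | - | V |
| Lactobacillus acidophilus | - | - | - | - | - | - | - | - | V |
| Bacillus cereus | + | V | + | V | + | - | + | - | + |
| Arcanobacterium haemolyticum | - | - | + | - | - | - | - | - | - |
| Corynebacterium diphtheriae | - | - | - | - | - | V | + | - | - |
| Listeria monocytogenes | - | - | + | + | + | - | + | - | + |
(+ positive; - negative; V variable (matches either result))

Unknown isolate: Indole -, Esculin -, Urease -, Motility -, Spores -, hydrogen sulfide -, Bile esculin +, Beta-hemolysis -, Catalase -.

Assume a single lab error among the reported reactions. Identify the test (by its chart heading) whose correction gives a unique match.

Bile esculin

As reported, no row in the chart matches all 9 reactions.
Reversing Beta-hemolysis → still no organism matches.
Reversing Motility → still no organism matches.
Reversing Urease → still no organism matches.
Reversing Indole → still no organism matches.
Reversing Catalase → still no organism matches.
Reversing Bile esculin (to -) → unique match: Lactobacillus acidophilus.
Reversing Spores → still no organism matches.
Reversing Esculin → still no organism matches.
Reversing hydrogen sulfide → still no organism matches.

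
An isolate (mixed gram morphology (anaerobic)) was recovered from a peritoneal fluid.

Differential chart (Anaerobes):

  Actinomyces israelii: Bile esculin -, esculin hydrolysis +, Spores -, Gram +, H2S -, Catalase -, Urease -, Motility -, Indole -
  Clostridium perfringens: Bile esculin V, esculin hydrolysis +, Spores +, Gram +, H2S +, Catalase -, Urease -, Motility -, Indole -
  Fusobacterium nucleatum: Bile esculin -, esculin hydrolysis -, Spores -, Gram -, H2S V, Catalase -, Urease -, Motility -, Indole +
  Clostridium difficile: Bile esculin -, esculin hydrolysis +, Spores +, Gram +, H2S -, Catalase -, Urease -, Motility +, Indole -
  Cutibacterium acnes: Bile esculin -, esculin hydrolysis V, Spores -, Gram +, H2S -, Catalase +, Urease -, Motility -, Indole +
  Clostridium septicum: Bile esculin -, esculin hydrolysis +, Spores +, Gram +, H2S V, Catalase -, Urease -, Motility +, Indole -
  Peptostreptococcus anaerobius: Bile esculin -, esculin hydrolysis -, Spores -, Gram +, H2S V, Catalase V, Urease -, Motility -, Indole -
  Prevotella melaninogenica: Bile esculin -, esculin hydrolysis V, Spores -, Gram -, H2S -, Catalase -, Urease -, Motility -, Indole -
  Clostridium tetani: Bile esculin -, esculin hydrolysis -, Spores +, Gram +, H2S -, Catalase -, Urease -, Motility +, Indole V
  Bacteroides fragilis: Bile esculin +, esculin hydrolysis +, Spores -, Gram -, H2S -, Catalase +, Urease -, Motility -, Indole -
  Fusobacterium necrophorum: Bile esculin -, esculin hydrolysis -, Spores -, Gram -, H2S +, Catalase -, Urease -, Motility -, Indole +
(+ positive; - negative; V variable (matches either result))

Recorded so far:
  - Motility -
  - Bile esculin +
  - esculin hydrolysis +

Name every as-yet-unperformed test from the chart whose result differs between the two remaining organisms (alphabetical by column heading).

Catalase, Gram, H2S, Spores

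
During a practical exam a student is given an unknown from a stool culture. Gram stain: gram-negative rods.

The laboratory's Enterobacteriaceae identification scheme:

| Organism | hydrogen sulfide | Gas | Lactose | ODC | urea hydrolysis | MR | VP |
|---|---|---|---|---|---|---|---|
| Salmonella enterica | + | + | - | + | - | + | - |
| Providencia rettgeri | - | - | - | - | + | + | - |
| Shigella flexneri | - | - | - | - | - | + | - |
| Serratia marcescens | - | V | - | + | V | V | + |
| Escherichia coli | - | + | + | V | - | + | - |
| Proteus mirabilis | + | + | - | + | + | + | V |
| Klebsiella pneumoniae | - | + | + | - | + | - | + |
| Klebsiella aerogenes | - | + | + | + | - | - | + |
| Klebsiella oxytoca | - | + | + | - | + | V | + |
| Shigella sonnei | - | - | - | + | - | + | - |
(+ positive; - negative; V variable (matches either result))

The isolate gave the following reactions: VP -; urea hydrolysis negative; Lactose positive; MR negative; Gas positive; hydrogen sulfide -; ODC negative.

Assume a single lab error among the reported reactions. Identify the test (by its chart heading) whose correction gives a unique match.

As reported, no row in the chart matches all 7 reactions.
Reversing Gas → still no organism matches.
Reversing ODC → still no organism matches.
Reversing urea hydrolysis → still no organism matches.
Reversing MR (to +) → unique match: Escherichia coli.
Reversing VP → still no organism matches.
Reversing hydrogen sulfide → still no organism matches.
Reversing Lactose → still no organism matches.

MR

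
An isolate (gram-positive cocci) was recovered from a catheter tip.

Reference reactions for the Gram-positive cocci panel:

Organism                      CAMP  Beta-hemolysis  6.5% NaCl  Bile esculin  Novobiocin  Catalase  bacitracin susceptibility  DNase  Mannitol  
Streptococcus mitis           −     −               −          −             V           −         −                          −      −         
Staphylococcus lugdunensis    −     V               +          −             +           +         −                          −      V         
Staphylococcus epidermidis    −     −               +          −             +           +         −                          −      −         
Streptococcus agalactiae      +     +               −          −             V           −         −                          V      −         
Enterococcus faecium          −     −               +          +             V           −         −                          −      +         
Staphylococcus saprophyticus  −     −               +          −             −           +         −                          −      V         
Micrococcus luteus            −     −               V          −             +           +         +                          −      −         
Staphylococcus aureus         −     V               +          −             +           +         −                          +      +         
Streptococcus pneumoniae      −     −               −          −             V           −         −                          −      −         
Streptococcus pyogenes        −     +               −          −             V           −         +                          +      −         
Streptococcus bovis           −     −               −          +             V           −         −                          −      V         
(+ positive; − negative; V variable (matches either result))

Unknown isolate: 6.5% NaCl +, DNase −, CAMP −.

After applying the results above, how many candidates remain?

5

6.5% NaCl +: excludes 5 organisms — 6 left.
CAMP −: all 6 remaining candidates are consistent.
DNase −: excludes Staphylococcus aureus — 5 left.
Still consistent: Enterococcus faecium, Micrococcus luteus, Staphylococcus epidermidis, Staphylococcus lugdunensis, Staphylococcus saprophyticus.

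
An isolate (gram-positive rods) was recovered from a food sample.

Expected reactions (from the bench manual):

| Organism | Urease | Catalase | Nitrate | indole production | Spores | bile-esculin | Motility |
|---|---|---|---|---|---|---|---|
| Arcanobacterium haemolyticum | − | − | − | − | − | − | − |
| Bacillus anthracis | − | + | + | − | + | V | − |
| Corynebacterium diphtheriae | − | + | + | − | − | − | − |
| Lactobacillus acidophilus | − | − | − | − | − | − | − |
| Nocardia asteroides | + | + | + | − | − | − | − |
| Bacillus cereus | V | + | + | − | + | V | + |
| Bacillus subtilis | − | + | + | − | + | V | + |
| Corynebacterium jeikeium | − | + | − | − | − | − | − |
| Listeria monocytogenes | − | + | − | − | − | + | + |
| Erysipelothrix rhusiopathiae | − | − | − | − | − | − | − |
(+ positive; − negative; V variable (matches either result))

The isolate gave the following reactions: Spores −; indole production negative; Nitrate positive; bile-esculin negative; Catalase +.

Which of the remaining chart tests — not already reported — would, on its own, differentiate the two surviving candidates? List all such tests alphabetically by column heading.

Urease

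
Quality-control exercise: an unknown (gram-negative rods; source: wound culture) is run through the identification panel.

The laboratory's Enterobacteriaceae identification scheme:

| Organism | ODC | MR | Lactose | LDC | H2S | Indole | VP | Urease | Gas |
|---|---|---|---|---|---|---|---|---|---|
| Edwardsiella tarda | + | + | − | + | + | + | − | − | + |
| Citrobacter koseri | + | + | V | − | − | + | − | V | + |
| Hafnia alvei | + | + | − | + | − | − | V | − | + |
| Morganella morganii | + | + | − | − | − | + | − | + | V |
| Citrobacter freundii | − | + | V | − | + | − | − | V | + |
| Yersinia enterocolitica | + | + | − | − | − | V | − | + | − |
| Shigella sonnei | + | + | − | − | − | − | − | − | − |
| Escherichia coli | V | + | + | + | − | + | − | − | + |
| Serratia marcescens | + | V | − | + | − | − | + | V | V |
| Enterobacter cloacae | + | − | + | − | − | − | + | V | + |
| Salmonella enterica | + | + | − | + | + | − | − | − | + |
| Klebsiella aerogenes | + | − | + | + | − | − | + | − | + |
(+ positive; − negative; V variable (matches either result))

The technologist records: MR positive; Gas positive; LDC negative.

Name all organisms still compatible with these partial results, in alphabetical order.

Citrobacter freundii, Citrobacter koseri, Morganella morganii

LDC −: excludes 6 organisms — 6 left.
Gas +: excludes Yersinia enterocolitica, Shigella sonnei — 4 left.
MR +: excludes Enterobacter cloacae — 3 left.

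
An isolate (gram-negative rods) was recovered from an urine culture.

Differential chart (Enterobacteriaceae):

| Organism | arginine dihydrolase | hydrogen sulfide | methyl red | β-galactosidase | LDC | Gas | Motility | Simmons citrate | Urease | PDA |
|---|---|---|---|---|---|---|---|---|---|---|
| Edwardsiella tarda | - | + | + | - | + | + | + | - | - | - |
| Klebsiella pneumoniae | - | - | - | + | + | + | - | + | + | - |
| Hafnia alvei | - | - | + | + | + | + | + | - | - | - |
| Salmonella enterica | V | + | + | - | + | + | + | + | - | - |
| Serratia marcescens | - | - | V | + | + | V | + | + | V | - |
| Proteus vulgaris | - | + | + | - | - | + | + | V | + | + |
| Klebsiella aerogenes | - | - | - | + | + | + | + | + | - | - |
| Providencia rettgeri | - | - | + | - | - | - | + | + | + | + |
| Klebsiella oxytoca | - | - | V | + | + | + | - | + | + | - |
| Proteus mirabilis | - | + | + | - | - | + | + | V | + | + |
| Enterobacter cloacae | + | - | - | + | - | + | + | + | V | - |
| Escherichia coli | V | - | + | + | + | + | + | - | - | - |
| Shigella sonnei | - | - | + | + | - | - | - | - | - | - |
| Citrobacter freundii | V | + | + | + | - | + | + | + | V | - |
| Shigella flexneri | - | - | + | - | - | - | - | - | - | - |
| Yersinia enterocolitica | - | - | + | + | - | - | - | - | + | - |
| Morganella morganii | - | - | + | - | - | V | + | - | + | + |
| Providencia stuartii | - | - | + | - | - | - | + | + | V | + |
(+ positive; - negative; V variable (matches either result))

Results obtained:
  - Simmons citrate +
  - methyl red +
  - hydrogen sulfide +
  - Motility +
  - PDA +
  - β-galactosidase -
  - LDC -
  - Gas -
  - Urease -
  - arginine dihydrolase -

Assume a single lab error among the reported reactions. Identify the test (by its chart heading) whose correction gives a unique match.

hydrogen sulfide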